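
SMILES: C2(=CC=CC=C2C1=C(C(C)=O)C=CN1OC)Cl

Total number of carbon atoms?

The symbol for carbon appears 13 times in the SMILES. (Cl is a single chlorine, not C + l.)

13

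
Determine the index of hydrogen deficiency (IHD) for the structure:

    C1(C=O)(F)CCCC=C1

Molecular formula from the SMILES: C7H9FO.
DoU = (2C + 2 + N − H − X)/2 = (2·7 + 2 + 0 − 9 − 1)/2 = 6/2 = 3.
(Structurally: 1 ring(s) + 2 π bond(s) = 3.)

3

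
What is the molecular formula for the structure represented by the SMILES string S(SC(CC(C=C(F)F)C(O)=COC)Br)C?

Heavy atoms from the SMILES: 1 Br, 9 C, 2 F, 2 O, 2 S.
Implicit hydrogens by atom environment:
  4 × C: 1 H each → 4
  2 × C: 3 H each → 6
  2 × C: no H
  2 × F: no H
  2 × S: no H
  1 × Br: no H
  1 × C: 2 H
  1 × O: 1 H
  1 × O: no H
  Total hydrogens = 13.
Molecular formula: C9H13BrF2O2S2

C9H13BrF2O2S2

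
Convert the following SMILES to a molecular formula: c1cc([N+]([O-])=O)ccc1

C6H5NO2

Heavy atoms from the SMILES: 6 C, 1 N, 2 O.
Implicit hydrogens by atom environment:
  5 × C (aromatic): 1 H each → 5
  1 × C (aromatic): no H
  1 × N (charge +1): no H
  1 × O: no H
  1 × O (charge -1): no H
  Total hydrogens = 5.
Molecular formula: C6H5NO2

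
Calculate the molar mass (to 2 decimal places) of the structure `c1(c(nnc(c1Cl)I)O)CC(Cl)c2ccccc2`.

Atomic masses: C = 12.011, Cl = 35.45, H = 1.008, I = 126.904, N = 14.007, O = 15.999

Molecular formula: C12H9Cl2IN2O.
M = 12×12.011 + 2×35.45 + 9×1.008 + 1×126.904 + 2×14.007 + 1×15.999 = 395.02 g/mol.

395.02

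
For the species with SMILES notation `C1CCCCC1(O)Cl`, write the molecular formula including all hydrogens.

C6H11ClO

Heavy atoms from the SMILES: 6 C, 1 Cl, 1 O.
Implicit hydrogens by atom environment:
  5 × C: 2 H each → 10
  1 × C: no H
  1 × Cl: no H
  1 × O: 1 H
  Total hydrogens = 11.
Molecular formula: C6H11ClO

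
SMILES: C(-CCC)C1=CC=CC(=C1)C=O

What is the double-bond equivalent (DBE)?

5

Molecular formula from the SMILES: C11H14O.
DoU = (2C + 2 + N − H − X)/2 = (2·11 + 2 + 0 − 14 − 0)/2 = 10/2 = 5.
(Structurally: 1 ring(s) + 4 π bond(s) = 5.)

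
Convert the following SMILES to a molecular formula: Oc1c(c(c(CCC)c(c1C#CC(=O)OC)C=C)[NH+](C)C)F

C17H21FNO3+

Heavy atoms from the SMILES: 17 C, 1 F, 1 N, 3 O.
Implicit hydrogens by atom environment:
  6 × C (aromatic): no H
  4 × C: 3 H each → 12
  3 × C: 2 H each → 6
  3 × C: no H
  2 × O: no H
  1 × C: 1 H
  1 × F: no H
  1 × N (charge +1): 1 H
  1 × O: 1 H
  Total hydrogens = 21.
Net charge +1.
Molecular formula: C17H21FNO3+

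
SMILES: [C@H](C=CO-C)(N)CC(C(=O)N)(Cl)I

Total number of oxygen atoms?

The symbol for oxygen appears 2 times in the SMILES.

2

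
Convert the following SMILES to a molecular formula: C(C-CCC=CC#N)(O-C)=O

C8H11NO2

Heavy atoms from the SMILES: 8 C, 1 N, 2 O.
Implicit hydrogens by atom environment:
  3 × C: 2 H each → 6
  2 × C: 1 H each → 2
  2 × C: no H
  2 × O: no H
  1 × C: 3 H
  1 × N: no H
  Total hydrogens = 11.
Molecular formula: C8H11NO2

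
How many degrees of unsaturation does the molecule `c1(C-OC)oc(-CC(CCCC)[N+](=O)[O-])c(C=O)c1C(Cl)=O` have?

Molecular formula from the SMILES: C14H18ClNO6.
DoU = (2C + 2 + N − H − X)/2 = (2·14 + 2 + 1 − 18 − 1)/2 = 12/2 = 6.
(Structurally: 1 ring(s) + 5 π bond(s) = 6.)

6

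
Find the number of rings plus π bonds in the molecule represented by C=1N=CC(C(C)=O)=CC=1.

5

Molecular formula from the SMILES: C7H7NO.
DoU = (2C + 2 + N − H − X)/2 = (2·7 + 2 + 1 − 7 − 0)/2 = 10/2 = 5.
(Structurally: 1 ring(s) + 4 π bond(s) = 5.)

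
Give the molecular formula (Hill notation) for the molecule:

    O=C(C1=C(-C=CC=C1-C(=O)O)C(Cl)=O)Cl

C9H4Cl2O4

Heavy atoms from the SMILES: 9 C, 2 Cl, 4 O.
Implicit hydrogens by atom environment:
  3 × C (aromatic): 1 H each → 3
  3 × C (aromatic): no H
  3 × C: no H
  3 × O: no H
  2 × Cl: no H
  1 × O: 1 H
  Total hydrogens = 4.
Molecular formula: C9H4Cl2O4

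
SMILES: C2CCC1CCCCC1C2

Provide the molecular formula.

Heavy atoms from the SMILES: 10 C.
Implicit hydrogens by atom environment:
  8 × C: 2 H each → 16
  2 × C: 1 H each → 2
  Total hydrogens = 18.
Molecular formula: C10H18

C10H18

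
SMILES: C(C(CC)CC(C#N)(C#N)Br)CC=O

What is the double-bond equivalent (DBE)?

Molecular formula from the SMILES: C10H13BrN2O.
DoU = (2C + 2 + N − H − X)/2 = (2·10 + 2 + 2 − 13 − 1)/2 = 10/2 = 5.
(Structurally: 0 ring(s) + 5 π bond(s) = 5.)

5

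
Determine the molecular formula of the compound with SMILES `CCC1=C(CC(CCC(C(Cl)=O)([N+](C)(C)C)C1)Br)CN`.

C15H27BrClN2O+

Heavy atoms from the SMILES: 1 Br, 15 C, 1 Cl, 2 N, 1 O.
Implicit hydrogens by atom environment:
  6 × C: 2 H each → 12
  4 × C: 3 H each → 12
  4 × C: no H
  1 × Br: no H
  1 × C: 1 H
  1 × Cl: no H
  1 × N: 2 H
  1 × N (charge +1): no H
  1 × O: no H
  Total hydrogens = 27.
Net charge +1.
Molecular formula: C15H27BrClN2O+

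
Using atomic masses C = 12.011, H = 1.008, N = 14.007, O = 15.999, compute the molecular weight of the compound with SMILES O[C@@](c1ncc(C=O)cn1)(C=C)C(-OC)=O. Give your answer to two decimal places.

Molecular formula: C10H10N2O4.
M = 10×12.011 + 10×1.008 + 2×14.007 + 4×15.999 = 222.20 g/mol.

222.20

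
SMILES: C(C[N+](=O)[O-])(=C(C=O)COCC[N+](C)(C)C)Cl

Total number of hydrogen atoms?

18

Hydrogens are implicit in SMILES; fill each atom to its normal valence:
  4 × C: 2 H each → 8
  3 × C: 3 H each → 9
  3 × O: no H
  2 × C: no H
  2 × N (charge +1): no H
  1 × C: 1 H
  1 × Cl: no H
  1 × O (charge -1): no H
  Total hydrogens = 18.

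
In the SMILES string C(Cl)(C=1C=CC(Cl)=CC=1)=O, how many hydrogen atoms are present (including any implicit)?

Hydrogens are implicit in SMILES; fill each atom to its normal valence:
  4 × C (aromatic): 1 H each → 4
  2 × C (aromatic): no H
  2 × Cl: no H
  1 × C: no H
  1 × O: no H
  Total hydrogens = 4.

4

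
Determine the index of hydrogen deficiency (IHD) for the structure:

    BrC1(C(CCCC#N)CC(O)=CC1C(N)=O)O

Molecular formula from the SMILES: C11H15BrN2O3.
DoU = (2C + 2 + N − H − X)/2 = (2·11 + 2 + 2 − 15 − 1)/2 = 10/2 = 5.
(Structurally: 1 ring(s) + 4 π bond(s) = 5.)

5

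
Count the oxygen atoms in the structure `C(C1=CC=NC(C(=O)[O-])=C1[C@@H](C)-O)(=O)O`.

The symbol for oxygen appears 5 times in the SMILES.

5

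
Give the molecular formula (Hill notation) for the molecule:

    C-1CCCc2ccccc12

Heavy atoms from the SMILES: 10 C.
Implicit hydrogens by atom environment:
  4 × C: 2 H each → 8
  4 × C (aromatic): 1 H each → 4
  2 × C (aromatic): no H
  Total hydrogens = 12.
Molecular formula: C10H12

C10H12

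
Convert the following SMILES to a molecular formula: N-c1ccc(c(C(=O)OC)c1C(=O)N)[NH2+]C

C10H14N3O3+

Heavy atoms from the SMILES: 10 C, 3 N, 3 O.
Implicit hydrogens by atom environment:
  4 × C (aromatic): no H
  3 × O: no H
  2 × C: 3 H each → 6
  2 × C (aromatic): 1 H each → 2
  2 × C: no H
  2 × N: 2 H each → 4
  1 × N (charge +1): 2 H
  Total hydrogens = 14.
Net charge +1.
Molecular formula: C10H14N3O3+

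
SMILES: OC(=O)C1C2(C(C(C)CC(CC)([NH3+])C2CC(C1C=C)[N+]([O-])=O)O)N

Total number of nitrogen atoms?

3

The symbol for nitrogen appears 3 times in the SMILES.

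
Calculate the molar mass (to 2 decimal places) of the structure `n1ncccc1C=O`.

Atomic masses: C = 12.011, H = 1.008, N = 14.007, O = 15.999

Molecular formula: C5H4N2O.
M = 5×12.011 + 4×1.008 + 2×14.007 + 1×15.999 = 108.10 g/mol.

108.10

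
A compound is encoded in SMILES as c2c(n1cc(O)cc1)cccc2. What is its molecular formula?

C10H9NO

Heavy atoms from the SMILES: 10 C, 1 N, 1 O.
Implicit hydrogens by atom environment:
  8 × C (aromatic): 1 H each → 8
  2 × C (aromatic): no H
  1 × N (aromatic): no H
  1 × O: 1 H
  Total hydrogens = 9.
Molecular formula: C10H9NO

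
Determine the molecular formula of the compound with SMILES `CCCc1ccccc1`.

C9H12

Heavy atoms from the SMILES: 9 C.
Implicit hydrogens by atom environment:
  5 × C (aromatic): 1 H each → 5
  2 × C: 2 H each → 4
  1 × C: 3 H
  1 × C (aromatic): no H
  Total hydrogens = 12.
Molecular formula: C9H12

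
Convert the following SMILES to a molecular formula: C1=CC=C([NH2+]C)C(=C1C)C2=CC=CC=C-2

C14H16N+

Heavy atoms from the SMILES: 14 C, 1 N.
Implicit hydrogens by atom environment:
  8 × C (aromatic): 1 H each → 8
  4 × C (aromatic): no H
  2 × C: 3 H each → 6
  1 × N (charge +1): 2 H
  Total hydrogens = 16.
Net charge +1.
Molecular formula: C14H16N+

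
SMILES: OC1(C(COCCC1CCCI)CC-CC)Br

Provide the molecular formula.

C13H24BrIO2

Heavy atoms from the SMILES: 1 Br, 13 C, 1 I, 2 O.
Implicit hydrogens by atom environment:
  9 × C: 2 H each → 18
  2 × C: 1 H each → 2
  1 × Br: no H
  1 × C: 3 H
  1 × C: no H
  1 × I: no H
  1 × O: 1 H
  1 × O: no H
  Total hydrogens = 24.
Molecular formula: C13H24BrIO2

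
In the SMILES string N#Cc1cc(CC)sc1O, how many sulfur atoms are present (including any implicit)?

1

The symbol for sulfur appears 1 time in the SMILES.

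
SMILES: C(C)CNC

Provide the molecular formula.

Heavy atoms from the SMILES: 4 C, 1 N.
Implicit hydrogens by atom environment:
  2 × C: 3 H each → 6
  2 × C: 2 H each → 4
  1 × N: 1 H
  Total hydrogens = 11.
Molecular formula: C4H11N

C4H11N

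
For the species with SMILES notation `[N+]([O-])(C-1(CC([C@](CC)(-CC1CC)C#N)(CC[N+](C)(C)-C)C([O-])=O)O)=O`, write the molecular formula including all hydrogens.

Heavy atoms from the SMILES: 17 C, 3 N, 5 O.
Implicit hydrogens by atom environment:
  6 × C: 2 H each → 12
  5 × C: 3 H each → 15
  5 × C: no H
  2 × N (charge +1): no H
  2 × O: no H
  2 × O (charge -1): no H
  1 × C: 1 H
  1 × N: no H
  1 × O: 1 H
  Total hydrogens = 29.
Molecular formula: C17H29N3O5

C17H29N3O5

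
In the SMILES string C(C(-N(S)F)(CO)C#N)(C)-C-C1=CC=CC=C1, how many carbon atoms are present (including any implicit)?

The symbol for carbon appears 12 times in the SMILES.

12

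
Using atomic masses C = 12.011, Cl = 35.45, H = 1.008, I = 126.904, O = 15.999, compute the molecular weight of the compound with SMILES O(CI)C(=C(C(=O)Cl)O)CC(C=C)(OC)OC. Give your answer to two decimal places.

376.57

Molecular formula: C10H14ClIO5.
M = 10×12.011 + 1×35.45 + 14×1.008 + 1×126.904 + 5×15.999 = 376.57 g/mol.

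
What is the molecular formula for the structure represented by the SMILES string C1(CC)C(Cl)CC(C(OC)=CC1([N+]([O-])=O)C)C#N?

C12H17ClN2O3

Heavy atoms from the SMILES: 12 C, 1 Cl, 2 N, 3 O.
Implicit hydrogens by atom environment:
  4 × C: 1 H each → 4
  3 × C: 3 H each → 9
  3 × C: no H
  2 × C: 2 H each → 4
  2 × O: no H
  1 × Cl: no H
  1 × N: no H
  1 × N (charge +1): no H
  1 × O (charge -1): no H
  Total hydrogens = 17.
Molecular formula: C12H17ClN2O3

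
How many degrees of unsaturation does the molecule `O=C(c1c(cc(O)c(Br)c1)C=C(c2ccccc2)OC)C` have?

Molecular formula from the SMILES: C17H15BrO3.
DoU = (2C + 2 + N − H − X)/2 = (2·17 + 2 + 0 − 15 − 1)/2 = 20/2 = 10.
(Structurally: 2 ring(s) + 8 π bond(s) = 10.)

10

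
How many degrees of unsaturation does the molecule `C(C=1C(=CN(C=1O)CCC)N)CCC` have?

Molecular formula from the SMILES: C11H20N2O.
DoU = (2C + 2 + N − H − X)/2 = (2·11 + 2 + 2 − 20 − 0)/2 = 6/2 = 3.
(Structurally: 1 ring(s) + 2 π bond(s) = 3.)

3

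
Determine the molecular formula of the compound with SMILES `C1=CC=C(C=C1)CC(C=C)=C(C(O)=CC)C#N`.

Heavy atoms from the SMILES: 15 C, 1 N, 1 O.
Implicit hydrogens by atom environment:
  5 × C (aromatic): 1 H each → 5
  4 × C: no H
  2 × C: 2 H each → 4
  2 × C: 1 H each → 2
  1 × C: 3 H
  1 × C (aromatic): no H
  1 × N: no H
  1 × O: 1 H
  Total hydrogens = 15.
Molecular formula: C15H15NO

C15H15NO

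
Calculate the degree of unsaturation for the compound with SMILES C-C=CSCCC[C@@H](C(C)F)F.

1

Molecular formula from the SMILES: C9H16F2S.
DoU = (2C + 2 + N − H − X)/2 = (2·9 + 2 + 0 − 16 − 2)/2 = 2/2 = 1.
(Structurally: 0 ring(s) + 1 π bond(s) = 1.)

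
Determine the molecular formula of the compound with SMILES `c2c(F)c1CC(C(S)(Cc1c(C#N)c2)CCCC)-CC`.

C17H22FNS

Heavy atoms from the SMILES: 17 C, 1 F, 1 N, 1 S.
Implicit hydrogens by atom environment:
  6 × C: 2 H each → 12
  4 × C (aromatic): no H
  2 × C: 3 H each → 6
  2 × C (aromatic): 1 H each → 2
  2 × C: no H
  1 × C: 1 H
  1 × F: no H
  1 × N: no H
  1 × S: 1 H
  Total hydrogens = 22.
Molecular formula: C17H22FNS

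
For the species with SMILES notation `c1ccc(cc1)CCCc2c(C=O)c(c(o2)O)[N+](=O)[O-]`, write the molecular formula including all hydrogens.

Heavy atoms from the SMILES: 14 C, 1 N, 5 O.
Implicit hydrogens by atom environment:
  5 × C (aromatic): 1 H each → 5
  5 × C (aromatic): no H
  3 × C: 2 H each → 6
  2 × O: no H
  1 × C: 1 H
  1 × N (charge +1): no H
  1 × O: 1 H
  1 × O (aromatic): no H
  1 × O (charge -1): no H
  Total hydrogens = 13.
Molecular formula: C14H13NO5

C14H13NO5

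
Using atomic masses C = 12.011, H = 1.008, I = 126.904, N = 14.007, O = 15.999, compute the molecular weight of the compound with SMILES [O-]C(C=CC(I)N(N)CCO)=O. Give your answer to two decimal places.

Molecular formula: C6H10IN2O3-.
M = 6×12.011 + 10×1.008 + 1×126.904 + 2×14.007 + 3×15.999 = 285.06 g/mol.

285.06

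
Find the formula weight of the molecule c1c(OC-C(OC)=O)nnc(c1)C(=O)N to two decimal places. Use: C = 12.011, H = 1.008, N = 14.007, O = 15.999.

Molecular formula: C8H9N3O4.
M = 8×12.011 + 9×1.008 + 3×14.007 + 4×15.999 = 211.18 g/mol.

211.18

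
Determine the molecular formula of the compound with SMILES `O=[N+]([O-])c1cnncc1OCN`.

C5H6N4O3

Heavy atoms from the SMILES: 5 C, 4 N, 3 O.
Implicit hydrogens by atom environment:
  2 × C (aromatic): 1 H each → 2
  2 × C (aromatic): no H
  2 × N (aromatic): no H
  2 × O: no H
  1 × C: 2 H
  1 × N: 2 H
  1 × N (charge +1): no H
  1 × O (charge -1): no H
  Total hydrogens = 6.
Molecular formula: C5H6N4O3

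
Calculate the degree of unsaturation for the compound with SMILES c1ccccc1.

Molecular formula from the SMILES: C6H6.
DoU = (2C + 2 + N − H − X)/2 = (2·6 + 2 + 0 − 6 − 0)/2 = 8/2 = 4.
(Structurally: 1 ring(s) + 3 π bond(s) = 4.)

4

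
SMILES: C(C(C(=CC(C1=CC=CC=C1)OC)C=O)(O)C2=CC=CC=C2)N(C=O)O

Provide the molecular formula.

C20H21NO5

Heavy atoms from the SMILES: 20 C, 1 N, 5 O.
Implicit hydrogens by atom environment:
  10 × C (aromatic): 1 H each → 10
  4 × C: 1 H each → 4
  3 × O: no H
  2 × C: no H
  2 × C (aromatic): no H
  2 × O: 1 H each → 2
  1 × C: 3 H
  1 × C: 2 H
  1 × N: no H
  Total hydrogens = 21.
Molecular formula: C20H21NO5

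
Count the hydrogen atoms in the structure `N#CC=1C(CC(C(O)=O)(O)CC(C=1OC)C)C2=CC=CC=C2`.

19

Hydrogens are implicit in SMILES; fill each atom to its normal valence:
  5 × C (aromatic): 1 H each → 5
  5 × C: no H
  2 × C: 3 H each → 6
  2 × C: 2 H each → 4
  2 × C: 1 H each → 2
  2 × O: 1 H each → 2
  2 × O: no H
  1 × C (aromatic): no H
  1 × N: no H
  Total hydrogens = 19.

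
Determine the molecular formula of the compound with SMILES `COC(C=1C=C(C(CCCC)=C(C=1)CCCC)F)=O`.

C16H23FO2

Heavy atoms from the SMILES: 16 C, 1 F, 2 O.
Implicit hydrogens by atom environment:
  6 × C: 2 H each → 12
  4 × C (aromatic): no H
  3 × C: 3 H each → 9
  2 × C (aromatic): 1 H each → 2
  2 × O: no H
  1 × C: no H
  1 × F: no H
  Total hydrogens = 23.
Molecular formula: C16H23FO2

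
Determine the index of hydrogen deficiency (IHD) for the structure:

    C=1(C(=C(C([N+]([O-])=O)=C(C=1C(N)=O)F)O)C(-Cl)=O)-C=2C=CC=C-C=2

11

Molecular formula from the SMILES: C14H8ClFN2O5.
DoU = (2C + 2 + N − H − X)/2 = (2·14 + 2 + 2 − 8 − 2)/2 = 22/2 = 11.
(Structurally: 2 ring(s) + 9 π bond(s) = 11.)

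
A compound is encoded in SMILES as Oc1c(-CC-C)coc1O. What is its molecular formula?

Heavy atoms from the SMILES: 7 C, 3 O.
Implicit hydrogens by atom environment:
  3 × C (aromatic): no H
  2 × C: 2 H each → 4
  2 × O: 1 H each → 2
  1 × C: 3 H
  1 × C (aromatic): 1 H
  1 × O (aromatic): no H
  Total hydrogens = 10.
Molecular formula: C7H10O3

C7H10O3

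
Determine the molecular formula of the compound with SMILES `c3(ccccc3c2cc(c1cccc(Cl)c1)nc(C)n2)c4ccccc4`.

Heavy atoms from the SMILES: 23 C, 1 Cl, 2 N.
Implicit hydrogens by atom environment:
  14 × C (aromatic): 1 H each → 14
  8 × C (aromatic): no H
  2 × N (aromatic): no H
  1 × C: 3 H
  1 × Cl: no H
  Total hydrogens = 17.
Molecular formula: C23H17ClN2

C23H17ClN2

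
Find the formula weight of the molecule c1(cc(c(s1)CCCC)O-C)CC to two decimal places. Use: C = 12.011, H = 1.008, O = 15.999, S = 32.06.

198.32

Molecular formula: C11H18OS.
M = 11×12.011 + 18×1.008 + 1×15.999 + 1×32.06 = 198.32 g/mol.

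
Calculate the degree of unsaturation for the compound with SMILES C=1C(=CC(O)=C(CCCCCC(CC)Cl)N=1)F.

Molecular formula from the SMILES: C13H19ClFNO.
DoU = (2C + 2 + N − H − X)/2 = (2·13 + 2 + 1 − 19 − 2)/2 = 8/2 = 4.
(Structurally: 1 ring(s) + 3 π bond(s) = 4.)

4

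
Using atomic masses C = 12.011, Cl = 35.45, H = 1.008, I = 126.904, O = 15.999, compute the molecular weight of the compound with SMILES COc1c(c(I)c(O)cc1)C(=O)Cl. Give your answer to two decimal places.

Molecular formula: C8H6ClIO3.
M = 8×12.011 + 1×35.45 + 6×1.008 + 1×126.904 + 3×15.999 = 312.49 g/mol.

312.49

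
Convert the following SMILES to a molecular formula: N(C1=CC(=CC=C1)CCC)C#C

C11H13N

Heavy atoms from the SMILES: 11 C, 1 N.
Implicit hydrogens by atom environment:
  4 × C (aromatic): 1 H each → 4
  2 × C: 2 H each → 4
  2 × C (aromatic): no H
  1 × C: 3 H
  1 × C: 1 H
  1 × C: no H
  1 × N: 1 H
  Total hydrogens = 13.
Molecular formula: C11H13N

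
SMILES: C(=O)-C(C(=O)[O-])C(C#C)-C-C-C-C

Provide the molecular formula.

C10H13O3-

Heavy atoms from the SMILES: 10 C, 3 O.
Implicit hydrogens by atom environment:
  4 × C: 1 H each → 4
  3 × C: 2 H each → 6
  2 × C: no H
  2 × O: no H
  1 × C: 3 H
  1 × O (charge -1): no H
  Total hydrogens = 13.
Net charge -1.
Molecular formula: C10H13O3-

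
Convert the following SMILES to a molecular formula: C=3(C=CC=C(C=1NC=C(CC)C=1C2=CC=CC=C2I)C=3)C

C19H18IN

Heavy atoms from the SMILES: 19 C, 1 I, 1 N.
Implicit hydrogens by atom environment:
  9 × C (aromatic): 1 H each → 9
  7 × C (aromatic): no H
  2 × C: 3 H each → 6
  1 × C: 2 H
  1 × I: no H
  1 × N (aromatic): 1 H
  Total hydrogens = 18.
Molecular formula: C19H18IN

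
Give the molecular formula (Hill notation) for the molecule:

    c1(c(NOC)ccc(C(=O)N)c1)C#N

C9H9N3O2

Heavy atoms from the SMILES: 9 C, 3 N, 2 O.
Implicit hydrogens by atom environment:
  3 × C (aromatic): 1 H each → 3
  3 × C (aromatic): no H
  2 × C: no H
  2 × O: no H
  1 × C: 3 H
  1 × N: 2 H
  1 × N: 1 H
  1 × N: no H
  Total hydrogens = 9.
Molecular formula: C9H9N3O2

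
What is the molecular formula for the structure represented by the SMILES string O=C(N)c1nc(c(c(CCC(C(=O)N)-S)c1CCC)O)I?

C13H18IN3O3S

Heavy atoms from the SMILES: 13 C, 1 I, 3 N, 3 O, 1 S.
Implicit hydrogens by atom environment:
  5 × C (aromatic): no H
  4 × C: 2 H each → 8
  2 × C: no H
  2 × N: 2 H each → 4
  2 × O: no H
  1 × C: 3 H
  1 × C: 1 H
  1 × I: no H
  1 × N (aromatic): no H
  1 × O: 1 H
  1 × S: 1 H
  Total hydrogens = 18.
Molecular formula: C13H18IN3O3S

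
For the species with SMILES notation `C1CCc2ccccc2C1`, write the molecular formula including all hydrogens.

Heavy atoms from the SMILES: 10 C.
Implicit hydrogens by atom environment:
  4 × C: 2 H each → 8
  4 × C (aromatic): 1 H each → 4
  2 × C (aromatic): no H
  Total hydrogens = 12.
Molecular formula: C10H12

C10H12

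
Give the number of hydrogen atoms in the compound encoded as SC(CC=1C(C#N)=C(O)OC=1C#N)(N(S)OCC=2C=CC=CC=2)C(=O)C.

15

Hydrogens are implicit in SMILES; fill each atom to its normal valence:
  5 × C (aromatic): 1 H each → 5
  5 × C (aromatic): no H
  4 × C: no H
  3 × N: no H
  2 × C: 2 H each → 4
  2 × O: no H
  2 × S: 1 H each → 2
  1 × C: 3 H
  1 × O: 1 H
  1 × O (aromatic): no H
  Total hydrogens = 15.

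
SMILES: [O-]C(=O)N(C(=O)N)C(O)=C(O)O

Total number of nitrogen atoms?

2

The symbol for nitrogen appears 2 times in the SMILES.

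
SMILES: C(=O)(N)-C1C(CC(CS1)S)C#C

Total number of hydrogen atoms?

11

Hydrogens are implicit in SMILES; fill each atom to its normal valence:
  4 × C: 1 H each → 4
  2 × C: 2 H each → 4
  2 × C: no H
  1 × N: 2 H
  1 × O: no H
  1 × S: 1 H
  1 × S: no H
  Total hydrogens = 11.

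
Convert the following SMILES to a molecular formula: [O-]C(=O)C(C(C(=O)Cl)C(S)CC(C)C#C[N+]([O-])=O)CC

Heavy atoms from the SMILES: 12 C, 1 Cl, 1 N, 5 O, 1 S.
Implicit hydrogens by atom environment:
  4 × C: 1 H each → 4
  4 × C: no H
  3 × O: no H
  2 × C: 3 H each → 6
  2 × C: 2 H each → 4
  2 × O (charge -1): no H
  1 × Cl: no H
  1 × N (charge +1): no H
  1 × S: 1 H
  Total hydrogens = 15.
Net charge -1.
Molecular formula: C12H15ClNO5S-

C12H15ClNO5S-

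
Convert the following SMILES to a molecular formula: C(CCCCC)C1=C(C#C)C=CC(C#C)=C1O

Heavy atoms from the SMILES: 16 C, 1 O.
Implicit hydrogens by atom environment:
  5 × C: 2 H each → 10
  4 × C (aromatic): no H
  2 × C (aromatic): 1 H each → 2
  2 × C: 1 H each → 2
  2 × C: no H
  1 × C: 3 H
  1 × O: 1 H
  Total hydrogens = 18.
Molecular formula: C16H18O

C16H18O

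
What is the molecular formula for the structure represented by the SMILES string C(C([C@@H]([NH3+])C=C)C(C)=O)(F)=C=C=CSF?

C10H12F2NOS+

Heavy atoms from the SMILES: 10 C, 2 F, 1 N, 1 O, 1 S.
Implicit hydrogens by atom environment:
  4 × C: 1 H each → 4
  4 × C: no H
  2 × F: no H
  1 × C: 3 H
  1 × C: 2 H
  1 × N (charge +1): 3 H
  1 × O: no H
  1 × S: no H
  Total hydrogens = 12.
Net charge +1.
Molecular formula: C10H12F2NOS+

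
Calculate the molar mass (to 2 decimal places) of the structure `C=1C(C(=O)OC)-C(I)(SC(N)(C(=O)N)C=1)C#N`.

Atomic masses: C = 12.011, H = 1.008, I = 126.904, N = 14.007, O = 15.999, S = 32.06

367.16

Molecular formula: C9H10IN3O3S.
M = 9×12.011 + 10×1.008 + 1×126.904 + 3×14.007 + 3×15.999 + 1×32.06 = 367.16 g/mol.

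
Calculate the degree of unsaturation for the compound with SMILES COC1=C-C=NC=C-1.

4

Molecular formula from the SMILES: C6H7NO.
DoU = (2C + 2 + N − H − X)/2 = (2·6 + 2 + 1 − 7 − 0)/2 = 8/2 = 4.
(Structurally: 1 ring(s) + 3 π bond(s) = 4.)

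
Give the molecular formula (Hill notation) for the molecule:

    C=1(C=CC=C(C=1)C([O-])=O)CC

C9H9O2-

Heavy atoms from the SMILES: 9 C, 2 O.
Implicit hydrogens by atom environment:
  4 × C (aromatic): 1 H each → 4
  2 × C (aromatic): no H
  1 × C: 3 H
  1 × C: 2 H
  1 × C: no H
  1 × O: no H
  1 × O (charge -1): no H
  Total hydrogens = 9.
Net charge -1.
Molecular formula: C9H9O2-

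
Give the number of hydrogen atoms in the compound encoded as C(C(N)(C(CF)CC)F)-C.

15

Hydrogens are implicit in SMILES; fill each atom to its normal valence:
  3 × C: 2 H each → 6
  2 × C: 3 H each → 6
  2 × F: no H
  1 × C: 1 H
  1 × C: no H
  1 × N: 2 H
  Total hydrogens = 15.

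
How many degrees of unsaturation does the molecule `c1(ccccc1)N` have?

4

Molecular formula from the SMILES: C6H7N.
DoU = (2C + 2 + N − H − X)/2 = (2·6 + 2 + 1 − 7 − 0)/2 = 8/2 = 4.
(Structurally: 1 ring(s) + 3 π bond(s) = 4.)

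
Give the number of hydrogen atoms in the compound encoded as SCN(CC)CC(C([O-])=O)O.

12

Hydrogens are implicit in SMILES; fill each atom to its normal valence:
  3 × C: 2 H each → 6
  1 × C: 3 H
  1 × C: 1 H
  1 × C: no H
  1 × N: no H
  1 × O: 1 H
  1 × O: no H
  1 × O (charge -1): no H
  1 × S: 1 H
  Total hydrogens = 12.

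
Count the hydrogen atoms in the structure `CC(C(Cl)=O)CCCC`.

Hydrogens are implicit in SMILES; fill each atom to its normal valence:
  3 × C: 2 H each → 6
  2 × C: 3 H each → 6
  1 × C: 1 H
  1 × C: no H
  1 × Cl: no H
  1 × O: no H
  Total hydrogens = 13.

13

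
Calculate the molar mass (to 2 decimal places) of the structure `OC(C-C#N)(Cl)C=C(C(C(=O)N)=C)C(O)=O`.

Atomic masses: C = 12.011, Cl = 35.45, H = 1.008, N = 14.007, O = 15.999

Molecular formula: C9H9ClN2O4.
M = 9×12.011 + 1×35.45 + 9×1.008 + 2×14.007 + 4×15.999 = 244.63 g/mol.

244.63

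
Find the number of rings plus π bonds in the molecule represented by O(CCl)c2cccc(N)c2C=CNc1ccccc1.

Molecular formula from the SMILES: C15H15ClN2O.
DoU = (2C + 2 + N − H − X)/2 = (2·15 + 2 + 2 − 15 − 1)/2 = 18/2 = 9.
(Structurally: 2 ring(s) + 7 π bond(s) = 9.)

9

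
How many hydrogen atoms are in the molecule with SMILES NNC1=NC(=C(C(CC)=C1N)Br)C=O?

Hydrogens are implicit in SMILES; fill each atom to its normal valence:
  5 × C (aromatic): no H
  2 × N: 2 H each → 4
  1 × Br: no H
  1 × C: 3 H
  1 × C: 2 H
  1 × C: 1 H
  1 × N: 1 H
  1 × N (aromatic): no H
  1 × O: no H
  Total hydrogens = 11.

11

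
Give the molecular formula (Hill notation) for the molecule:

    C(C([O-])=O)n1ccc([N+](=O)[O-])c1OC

C7H7N2O5-

Heavy atoms from the SMILES: 7 C, 2 N, 5 O.
Implicit hydrogens by atom environment:
  3 × O: no H
  2 × C (aromatic): 1 H each → 2
  2 × C (aromatic): no H
  2 × O (charge -1): no H
  1 × C: 3 H
  1 × C: 2 H
  1 × C: no H
  1 × N (aromatic): no H
  1 × N (charge +1): no H
  Total hydrogens = 7.
Net charge -1.
Molecular formula: C7H7N2O5-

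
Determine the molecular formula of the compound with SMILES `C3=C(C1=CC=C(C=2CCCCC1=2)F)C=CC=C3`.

Heavy atoms from the SMILES: 16 C, 1 F.
Implicit hydrogens by atom environment:
  7 × C (aromatic): 1 H each → 7
  5 × C (aromatic): no H
  4 × C: 2 H each → 8
  1 × F: no H
  Total hydrogens = 15.
Molecular formula: C16H15F

C16H15F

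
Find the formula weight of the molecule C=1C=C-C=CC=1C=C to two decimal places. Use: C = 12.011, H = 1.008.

104.15

Molecular formula: C8H8.
M = 8×12.011 + 8×1.008 = 104.15 g/mol.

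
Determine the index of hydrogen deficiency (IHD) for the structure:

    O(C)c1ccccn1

Molecular formula from the SMILES: C6H7NO.
DoU = (2C + 2 + N − H − X)/2 = (2·6 + 2 + 1 − 7 − 0)/2 = 8/2 = 4.
(Structurally: 1 ring(s) + 3 π bond(s) = 4.)

4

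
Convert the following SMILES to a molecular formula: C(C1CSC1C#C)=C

C7H8S

Heavy atoms from the SMILES: 7 C, 1 S.
Implicit hydrogens by atom environment:
  4 × C: 1 H each → 4
  2 × C: 2 H each → 4
  1 × C: no H
  1 × S: no H
  Total hydrogens = 8.
Molecular formula: C7H8S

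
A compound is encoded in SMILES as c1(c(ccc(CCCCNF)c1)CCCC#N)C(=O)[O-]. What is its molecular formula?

C15H18FN2O2-

Heavy atoms from the SMILES: 15 C, 1 F, 2 N, 2 O.
Implicit hydrogens by atom environment:
  7 × C: 2 H each → 14
  3 × C (aromatic): 1 H each → 3
  3 × C (aromatic): no H
  2 × C: no H
  1 × F: no H
  1 × N: 1 H
  1 × N: no H
  1 × O: no H
  1 × O (charge -1): no H
  Total hydrogens = 18.
Net charge -1.
Molecular formula: C15H18FN2O2-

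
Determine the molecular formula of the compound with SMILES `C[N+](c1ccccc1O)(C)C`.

Heavy atoms from the SMILES: 9 C, 1 N, 1 O.
Implicit hydrogens by atom environment:
  4 × C (aromatic): 1 H each → 4
  3 × C: 3 H each → 9
  2 × C (aromatic): no H
  1 × N (charge +1): no H
  1 × O: 1 H
  Total hydrogens = 14.
Net charge +1.
Molecular formula: C9H14NO+

C9H14NO+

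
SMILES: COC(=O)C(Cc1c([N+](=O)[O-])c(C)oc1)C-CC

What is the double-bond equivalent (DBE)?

5

Molecular formula from the SMILES: C12H17NO5.
DoU = (2C + 2 + N − H − X)/2 = (2·12 + 2 + 1 − 17 − 0)/2 = 10/2 = 5.
(Structurally: 1 ring(s) + 4 π bond(s) = 5.)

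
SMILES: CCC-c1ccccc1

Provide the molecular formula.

Heavy atoms from the SMILES: 9 C.
Implicit hydrogens by atom environment:
  5 × C (aromatic): 1 H each → 5
  2 × C: 2 H each → 4
  1 × C: 3 H
  1 × C (aromatic): no H
  Total hydrogens = 12.
Molecular formula: C9H12

C9H12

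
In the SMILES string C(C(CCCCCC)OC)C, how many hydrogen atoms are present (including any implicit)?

Hydrogens are implicit in SMILES; fill each atom to its normal valence:
  6 × C: 2 H each → 12
  3 × C: 3 H each → 9
  1 × C: 1 H
  1 × O: no H
  Total hydrogens = 22.

22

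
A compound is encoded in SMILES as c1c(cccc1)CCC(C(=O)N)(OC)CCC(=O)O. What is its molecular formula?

C14H19NO4

Heavy atoms from the SMILES: 14 C, 1 N, 4 O.
Implicit hydrogens by atom environment:
  5 × C (aromatic): 1 H each → 5
  4 × C: 2 H each → 8
  3 × C: no H
  3 × O: no H
  1 × C: 3 H
  1 × C (aromatic): no H
  1 × N: 2 H
  1 × O: 1 H
  Total hydrogens = 19.
Molecular formula: C14H19NO4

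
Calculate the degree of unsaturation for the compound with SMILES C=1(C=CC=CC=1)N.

4

Molecular formula from the SMILES: C6H7N.
DoU = (2C + 2 + N − H − X)/2 = (2·6 + 2 + 1 − 7 − 0)/2 = 8/2 = 4.
(Structurally: 1 ring(s) + 3 π bond(s) = 4.)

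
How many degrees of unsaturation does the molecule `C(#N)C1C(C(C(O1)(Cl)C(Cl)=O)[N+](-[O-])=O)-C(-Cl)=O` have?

Molecular formula from the SMILES: C7H3Cl3N2O5.
DoU = (2C + 2 + N − H − X)/2 = (2·7 + 2 + 2 − 3 − 3)/2 = 12/2 = 6.
(Structurally: 1 ring(s) + 5 π bond(s) = 6.)

6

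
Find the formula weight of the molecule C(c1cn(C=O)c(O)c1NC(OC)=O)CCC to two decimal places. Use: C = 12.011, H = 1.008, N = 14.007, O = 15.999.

Molecular formula: C11H16N2O4.
M = 11×12.011 + 16×1.008 + 2×14.007 + 4×15.999 = 240.26 g/mol.

240.26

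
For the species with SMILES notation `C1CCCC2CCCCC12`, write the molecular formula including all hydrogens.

Heavy atoms from the SMILES: 10 C.
Implicit hydrogens by atom environment:
  8 × C: 2 H each → 16
  2 × C: 1 H each → 2
  Total hydrogens = 18.
Molecular formula: C10H18

C10H18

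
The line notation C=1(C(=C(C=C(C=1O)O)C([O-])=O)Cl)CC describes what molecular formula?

Heavy atoms from the SMILES: 9 C, 1 Cl, 4 O.
Implicit hydrogens by atom environment:
  5 × C (aromatic): no H
  2 × O: 1 H each → 2
  1 × C: 3 H
  1 × C: 2 H
  1 × C (aromatic): 1 H
  1 × C: no H
  1 × Cl: no H
  1 × O: no H
  1 × O (charge -1): no H
  Total hydrogens = 8.
Net charge -1.
Molecular formula: C9H8ClO4-

C9H8ClO4-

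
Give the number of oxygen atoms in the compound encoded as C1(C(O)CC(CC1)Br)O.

The symbol for oxygen appears 2 times in the SMILES.

2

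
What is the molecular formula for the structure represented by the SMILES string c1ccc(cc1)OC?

C7H8O

Heavy atoms from the SMILES: 7 C, 1 O.
Implicit hydrogens by atom environment:
  5 × C (aromatic): 1 H each → 5
  1 × C: 3 H
  1 × C (aromatic): no H
  1 × O: no H
  Total hydrogens = 8.
Molecular formula: C7H8O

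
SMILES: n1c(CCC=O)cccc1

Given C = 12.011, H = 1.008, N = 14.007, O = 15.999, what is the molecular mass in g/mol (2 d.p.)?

135.17

Molecular formula: C8H9NO.
M = 8×12.011 + 9×1.008 + 1×14.007 + 1×15.999 = 135.17 g/mol.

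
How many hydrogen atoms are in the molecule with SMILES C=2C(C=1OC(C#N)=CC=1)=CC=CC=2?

7

Hydrogens are implicit in SMILES; fill each atom to its normal valence:
  7 × C (aromatic): 1 H each → 7
  3 × C (aromatic): no H
  1 × C: no H
  1 × N: no H
  1 × O (aromatic): no H
  Total hydrogens = 7.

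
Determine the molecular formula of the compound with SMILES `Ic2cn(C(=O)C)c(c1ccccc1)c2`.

Heavy atoms from the SMILES: 12 C, 1 I, 1 N, 1 O.
Implicit hydrogens by atom environment:
  7 × C (aromatic): 1 H each → 7
  3 × C (aromatic): no H
  1 × C: 3 H
  1 × C: no H
  1 × I: no H
  1 × N (aromatic): no H
  1 × O: no H
  Total hydrogens = 10.
Molecular formula: C12H10INO

C12H10INO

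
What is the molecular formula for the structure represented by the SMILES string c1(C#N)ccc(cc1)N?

C7H6N2

Heavy atoms from the SMILES: 7 C, 2 N.
Implicit hydrogens by atom environment:
  4 × C (aromatic): 1 H each → 4
  2 × C (aromatic): no H
  1 × C: no H
  1 × N: 2 H
  1 × N: no H
  Total hydrogens = 6.
Molecular formula: C7H6N2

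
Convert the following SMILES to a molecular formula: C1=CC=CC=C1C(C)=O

Heavy atoms from the SMILES: 8 C, 1 O.
Implicit hydrogens by atom environment:
  5 × C (aromatic): 1 H each → 5
  1 × C: 3 H
  1 × C (aromatic): no H
  1 × C: no H
  1 × O: no H
  Total hydrogens = 8.
Molecular formula: C8H8O

C8H8O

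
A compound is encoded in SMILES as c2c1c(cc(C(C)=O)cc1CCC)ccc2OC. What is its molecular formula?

C16H18O2

Heavy atoms from the SMILES: 16 C, 2 O.
Implicit hydrogens by atom environment:
  5 × C (aromatic): 1 H each → 5
  5 × C (aromatic): no H
  3 × C: 3 H each → 9
  2 × C: 2 H each → 4
  2 × O: no H
  1 × C: no H
  Total hydrogens = 18.
Molecular formula: C16H18O2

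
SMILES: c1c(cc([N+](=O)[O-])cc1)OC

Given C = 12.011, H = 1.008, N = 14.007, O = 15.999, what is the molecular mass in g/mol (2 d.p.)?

Molecular formula: C7H7NO3.
M = 7×12.011 + 7×1.008 + 1×14.007 + 3×15.999 = 153.14 g/mol.

153.14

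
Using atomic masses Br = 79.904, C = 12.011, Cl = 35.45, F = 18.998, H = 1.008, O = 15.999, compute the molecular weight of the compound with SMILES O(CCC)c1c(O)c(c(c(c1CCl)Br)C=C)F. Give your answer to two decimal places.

323.59

Molecular formula: C12H13BrClFO2.
M = 1×79.904 + 12×12.011 + 1×35.45 + 1×18.998 + 13×1.008 + 2×15.999 = 323.59 g/mol.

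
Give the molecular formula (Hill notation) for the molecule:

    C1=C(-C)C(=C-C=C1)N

Heavy atoms from the SMILES: 7 C, 1 N.
Implicit hydrogens by atom environment:
  4 × C (aromatic): 1 H each → 4
  2 × C (aromatic): no H
  1 × C: 3 H
  1 × N: 2 H
  Total hydrogens = 9.
Molecular formula: C7H9N

C7H9N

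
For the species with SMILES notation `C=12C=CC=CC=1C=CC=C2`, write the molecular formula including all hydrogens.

Heavy atoms from the SMILES: 10 C.
Implicit hydrogens by atom environment:
  8 × C (aromatic): 1 H each → 8
  2 × C (aromatic): no H
  Total hydrogens = 8.
Molecular formula: C10H8

C10H8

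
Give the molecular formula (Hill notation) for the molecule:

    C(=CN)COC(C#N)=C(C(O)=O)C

Heavy atoms from the SMILES: 8 C, 2 N, 3 O.
Implicit hydrogens by atom environment:
  4 × C: no H
  2 × C: 1 H each → 2
  2 × O: no H
  1 × C: 3 H
  1 × C: 2 H
  1 × N: 2 H
  1 × N: no H
  1 × O: 1 H
  Total hydrogens = 10.
Molecular formula: C8H10N2O3

C8H10N2O3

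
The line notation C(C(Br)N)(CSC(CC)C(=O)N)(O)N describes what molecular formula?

C7H16BrN3O2S

Heavy atoms from the SMILES: 1 Br, 7 C, 3 N, 2 O, 1 S.
Implicit hydrogens by atom environment:
  3 × N: 2 H each → 6
  2 × C: 2 H each → 4
  2 × C: 1 H each → 2
  2 × C: no H
  1 × Br: no H
  1 × C: 3 H
  1 × O: 1 H
  1 × O: no H
  1 × S: no H
  Total hydrogens = 16.
Molecular formula: C7H16BrN3O2S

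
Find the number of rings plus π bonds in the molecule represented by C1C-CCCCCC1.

Molecular formula from the SMILES: C8H16.
DoU = (2C + 2 + N − H − X)/2 = (2·8 + 2 + 0 − 16 − 0)/2 = 2/2 = 1.
(Structurally: 1 ring(s) + 0 π bond(s) = 1.)

1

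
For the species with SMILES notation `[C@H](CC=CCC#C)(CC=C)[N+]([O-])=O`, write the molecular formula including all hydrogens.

Heavy atoms from the SMILES: 10 C, 1 N, 2 O.
Implicit hydrogens by atom environment:
  5 × C: 1 H each → 5
  4 × C: 2 H each → 8
  1 × C: no H
  1 × N (charge +1): no H
  1 × O: no H
  1 × O (charge -1): no H
  Total hydrogens = 13.
Molecular formula: C10H13NO2

C10H13NO2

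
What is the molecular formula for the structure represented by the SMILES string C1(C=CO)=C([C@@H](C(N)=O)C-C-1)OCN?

C9H14N2O3

Heavy atoms from the SMILES: 9 C, 2 N, 3 O.
Implicit hydrogens by atom environment:
  3 × C: 2 H each → 6
  3 × C: 1 H each → 3
  3 × C: no H
  2 × N: 2 H each → 4
  2 × O: no H
  1 × O: 1 H
  Total hydrogens = 14.
Molecular formula: C9H14N2O3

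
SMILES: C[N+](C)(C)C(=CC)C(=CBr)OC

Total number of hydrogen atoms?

17

Hydrogens are implicit in SMILES; fill each atom to its normal valence:
  5 × C: 3 H each → 15
  2 × C: 1 H each → 2
  2 × C: no H
  1 × Br: no H
  1 × N (charge +1): no H
  1 × O: no H
  Total hydrogens = 17.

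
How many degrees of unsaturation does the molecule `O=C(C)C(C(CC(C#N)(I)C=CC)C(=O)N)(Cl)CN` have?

Molecular formula from the SMILES: C12H17ClIN3O2.
DoU = (2C + 2 + N − H − X)/2 = (2·12 + 2 + 3 − 17 − 2)/2 = 10/2 = 5.
(Structurally: 0 ring(s) + 5 π bond(s) = 5.)

5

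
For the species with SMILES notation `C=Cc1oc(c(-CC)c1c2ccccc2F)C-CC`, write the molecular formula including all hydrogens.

C17H19FO

Heavy atoms from the SMILES: 17 C, 1 F, 1 O.
Implicit hydrogens by atom environment:
  6 × C (aromatic): no H
  4 × C: 2 H each → 8
  4 × C (aromatic): 1 H each → 4
  2 × C: 3 H each → 6
  1 × C: 1 H
  1 × F: no H
  1 × O (aromatic): no H
  Total hydrogens = 19.
Molecular formula: C17H19FO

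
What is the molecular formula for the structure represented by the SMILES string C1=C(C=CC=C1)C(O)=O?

C7H6O2

Heavy atoms from the SMILES: 7 C, 2 O.
Implicit hydrogens by atom environment:
  5 × C (aromatic): 1 H each → 5
  1 × C (aromatic): no H
  1 × C: no H
  1 × O: 1 H
  1 × O: no H
  Total hydrogens = 6.
Molecular formula: C7H6O2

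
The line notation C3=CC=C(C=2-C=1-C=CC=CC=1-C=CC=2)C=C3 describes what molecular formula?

Heavy atoms from the SMILES: 16 C.
Implicit hydrogens by atom environment:
  12 × C (aromatic): 1 H each → 12
  4 × C (aromatic): no H
  Total hydrogens = 12.
Molecular formula: C16H12

C16H12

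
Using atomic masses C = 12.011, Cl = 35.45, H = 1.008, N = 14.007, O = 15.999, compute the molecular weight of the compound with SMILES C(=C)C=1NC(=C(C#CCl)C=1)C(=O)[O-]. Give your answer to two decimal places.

Molecular formula: C9H5ClNO2-.
M = 9×12.011 + 1×35.45 + 5×1.008 + 1×14.007 + 2×15.999 = 194.59 g/mol.

194.59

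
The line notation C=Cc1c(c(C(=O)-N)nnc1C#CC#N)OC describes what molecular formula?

C11H8N4O2

Heavy atoms from the SMILES: 11 C, 4 N, 2 O.
Implicit hydrogens by atom environment:
  4 × C (aromatic): no H
  4 × C: no H
  2 × N (aromatic): no H
  2 × O: no H
  1 × C: 3 H
  1 × C: 2 H
  1 × C: 1 H
  1 × N: 2 H
  1 × N: no H
  Total hydrogens = 8.
Molecular formula: C11H8N4O2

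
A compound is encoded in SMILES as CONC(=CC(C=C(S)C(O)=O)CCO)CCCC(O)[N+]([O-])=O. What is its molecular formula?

Heavy atoms from the SMILES: 13 C, 2 N, 7 O, 1 S.
Implicit hydrogens by atom environment:
  5 × C: 2 H each → 10
  4 × C: 1 H each → 4
  3 × C: no H
  3 × O: 1 H each → 3
  3 × O: no H
  1 × C: 3 H
  1 × N: 1 H
  1 × N (charge +1): no H
  1 × O (charge -1): no H
  1 × S: 1 H
  Total hydrogens = 22.
Molecular formula: C13H22N2O7S

C13H22N2O7S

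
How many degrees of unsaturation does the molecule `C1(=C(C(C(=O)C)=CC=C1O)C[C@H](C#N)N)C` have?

7

Molecular formula from the SMILES: C12H14N2O2.
DoU = (2C + 2 + N − H − X)/2 = (2·12 + 2 + 2 − 14 − 0)/2 = 14/2 = 7.
(Structurally: 1 ring(s) + 6 π bond(s) = 7.)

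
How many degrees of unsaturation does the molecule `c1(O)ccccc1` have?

4

Molecular formula from the SMILES: C6H6O.
DoU = (2C + 2 + N − H − X)/2 = (2·6 + 2 + 0 − 6 − 0)/2 = 8/2 = 4.
(Structurally: 1 ring(s) + 3 π bond(s) = 4.)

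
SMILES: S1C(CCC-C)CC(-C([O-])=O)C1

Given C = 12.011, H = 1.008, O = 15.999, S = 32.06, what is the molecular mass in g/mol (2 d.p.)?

187.28

Molecular formula: C9H15O2S-.
M = 9×12.011 + 15×1.008 + 2×15.999 + 1×32.06 = 187.28 g/mol.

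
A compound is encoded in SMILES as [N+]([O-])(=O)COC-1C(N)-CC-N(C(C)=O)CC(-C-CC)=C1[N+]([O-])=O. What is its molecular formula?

Heavy atoms from the SMILES: 13 C, 4 N, 6 O.
Implicit hydrogens by atom environment:
  6 × C: 2 H each → 12
  4 × O: no H
  3 × C: no H
  2 × C: 3 H each → 6
  2 × C: 1 H each → 2
  2 × N (charge +1): no H
  2 × O (charge -1): no H
  1 × N: 2 H
  1 × N: no H
  Total hydrogens = 22.
Molecular formula: C13H22N4O6

C13H22N4O6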